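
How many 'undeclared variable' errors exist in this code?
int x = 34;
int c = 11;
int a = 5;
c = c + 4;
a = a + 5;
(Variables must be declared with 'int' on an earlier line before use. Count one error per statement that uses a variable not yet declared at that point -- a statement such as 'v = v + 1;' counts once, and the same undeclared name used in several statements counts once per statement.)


Scanning code line by line:
  Line 1: declare 'x' -> declared = ['x']
  Line 2: declare 'c' -> declared = ['c', 'x']
  Line 3: declare 'a' -> declared = ['a', 'c', 'x']
  Line 4: use 'c' -> OK (declared)
  Line 5: use 'a' -> OK (declared)
Total undeclared variable errors: 0

0


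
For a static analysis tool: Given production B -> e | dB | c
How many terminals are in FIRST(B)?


Production: B -> e | dB | c
Examining each alternative for leading terminals:
  B -> e : first terminal = 'e'
  B -> dB : first terminal = 'd'
  B -> c : first terminal = 'c'
FIRST(B) = {c, d, e}
Count: 3

3


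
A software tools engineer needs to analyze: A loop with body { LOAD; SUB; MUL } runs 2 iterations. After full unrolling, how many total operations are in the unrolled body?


Loop body operations: LOAD, SUB, MUL (3 ops per iteration)
Unrolling 2 iterations:
  Iteration 1: LOAD, SUB, MUL (3 ops)
  Iteration 2: LOAD, SUB, MUL (3 ops)
Total: 2 iterations * 3 ops/iter = 6 operations

6


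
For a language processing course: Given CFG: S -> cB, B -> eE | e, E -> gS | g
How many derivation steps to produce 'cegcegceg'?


Grammar: S -> cB, B -> eE | e, E -> gS | g
Deriving 'cegcegceg':
Step 1: S -> cB => cB
Step 2: B -> eE => ceE
Step 3: E -> gS => cegS
Step 4: S -> cB => cegcB
Step 5: B -> eE => cegceE
Step 6: E -> gS => cegcegS
Step 7: S -> cB => cegcegcB
Step 8: B -> eE => cegcegceE
Step 9: E -> g => cegcegceg
Total derivation steps: 9

9


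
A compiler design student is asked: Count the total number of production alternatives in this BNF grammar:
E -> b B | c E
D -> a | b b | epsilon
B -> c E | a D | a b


Counting alternatives per rule:
  E: 2 alternative(s)
  D: 3 alternative(s)
  B: 3 alternative(s)
Sum: 2 + 3 + 3 = 8

8


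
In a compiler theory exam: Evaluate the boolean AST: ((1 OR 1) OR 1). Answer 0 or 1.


Step 1: Evaluate inner node
  1 OR 1 = 1
Step 2: Evaluate root node
  1 OR 1 = 1

1


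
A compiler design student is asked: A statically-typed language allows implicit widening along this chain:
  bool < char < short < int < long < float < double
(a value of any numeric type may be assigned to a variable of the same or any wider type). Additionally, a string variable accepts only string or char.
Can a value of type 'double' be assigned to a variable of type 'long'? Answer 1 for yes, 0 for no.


Target variable type: long
Source value type: double
Numeric ranks: double=6, long=4
Widening allowed iff rank(source) <= rank(target): 6 <= 4? No
Result: 0

0


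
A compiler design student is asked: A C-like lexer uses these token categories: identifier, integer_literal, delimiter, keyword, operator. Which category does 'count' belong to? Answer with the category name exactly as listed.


Token: 'count'
Checking categories:
  identifier: YES
  integer_literal: no
  operator: no
  keyword: no
  delimiter: no
Category: identifier

identifier


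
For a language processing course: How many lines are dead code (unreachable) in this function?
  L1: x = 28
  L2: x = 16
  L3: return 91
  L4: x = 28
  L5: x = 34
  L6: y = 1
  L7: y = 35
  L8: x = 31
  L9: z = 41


Analyzing control flow:
  L1: reachable (before return)
  L2: reachable (before return)
  L3: reachable (return statement)
  L4: DEAD (after return at L3)
  L5: DEAD (after return at L3)
  L6: DEAD (after return at L3)
  L7: DEAD (after return at L3)
  L8: DEAD (after return at L3)
  L9: DEAD (after return at L3)
Return at L3, total lines = 9
Dead lines: L4 through L9
Count: 6

6


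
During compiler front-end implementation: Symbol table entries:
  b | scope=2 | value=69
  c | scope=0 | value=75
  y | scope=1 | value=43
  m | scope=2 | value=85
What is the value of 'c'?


Searching symbol table for 'c':
  b | scope=2 | value=69
  c | scope=0 | value=75 <- MATCH
  y | scope=1 | value=43
  m | scope=2 | value=85
Found 'c' at scope 0 with value 75

75


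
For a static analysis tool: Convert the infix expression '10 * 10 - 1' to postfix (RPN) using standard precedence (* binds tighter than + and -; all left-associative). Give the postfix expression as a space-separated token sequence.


Applying the shunting-yard algorithm:
  Operand 10 -> output
  Push '*' onto operator stack -> op-stack: [*]
  Operand 10 -> output
  See '-' (prec 1); top '*' (prec 2) >= it -> pop '*' to output
  Push '-' onto operator stack -> op-stack: [-]
  Operand 1 -> output
  End of input: pop '-' to output
Postfix result: 10 10 * 1 -

10 10 * 1 -


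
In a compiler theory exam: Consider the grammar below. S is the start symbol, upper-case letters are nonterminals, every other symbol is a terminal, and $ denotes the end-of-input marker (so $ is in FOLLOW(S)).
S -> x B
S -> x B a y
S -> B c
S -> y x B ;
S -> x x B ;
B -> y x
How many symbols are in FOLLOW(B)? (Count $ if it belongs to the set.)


S is the start symbol and does not occur in any rule body, so FOLLOW(S) = {$}.
Examining every occurrence of B in a rule body:
  S -> x B : B is at the right end -> add FOLLOW(S) = {$}
  S -> x B a y : B is followed by terminal 'a' -> add 'a'
  S -> B c : B is followed by terminal 'c' -> add 'c'
  S -> y x B ; : B is followed by terminal ';' -> add ';'
  S -> x x B ; : B is followed by terminal ';' -> add ';' (already in the set)
  B -> y x : B does not occur in the body -> contributes nothing
FOLLOW(B) = {;, a, c, $}
Count: 4

4


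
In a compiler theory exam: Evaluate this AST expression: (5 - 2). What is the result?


Expression: (5 - 2)
Evaluating step by step:
  5 - 2 = 3
Result: 3

3


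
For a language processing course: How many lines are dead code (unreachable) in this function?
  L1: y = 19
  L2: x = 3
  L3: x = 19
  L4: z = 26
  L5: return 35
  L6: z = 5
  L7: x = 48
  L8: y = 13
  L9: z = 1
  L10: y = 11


Analyzing control flow:
  L1: reachable (before return)
  L2: reachable (before return)
  L3: reachable (before return)
  L4: reachable (before return)
  L5: reachable (return statement)
  L6: DEAD (after return at L5)
  L7: DEAD (after return at L5)
  L8: DEAD (after return at L5)
  L9: DEAD (after return at L5)
  L10: DEAD (after return at L5)
Return at L5, total lines = 10
Dead lines: L6 through L10
Count: 5

5


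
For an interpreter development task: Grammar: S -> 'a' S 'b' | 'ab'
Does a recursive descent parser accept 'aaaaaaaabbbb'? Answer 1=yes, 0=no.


Grammar accepts strings of the form a^n b^n (n >= 1)
Word: 'aaaaaaaabbbb'
Counting: 8 a's and 4 b's
Check: 8 == 4? No
Mismatch: a-count != b-count
Rejected

0


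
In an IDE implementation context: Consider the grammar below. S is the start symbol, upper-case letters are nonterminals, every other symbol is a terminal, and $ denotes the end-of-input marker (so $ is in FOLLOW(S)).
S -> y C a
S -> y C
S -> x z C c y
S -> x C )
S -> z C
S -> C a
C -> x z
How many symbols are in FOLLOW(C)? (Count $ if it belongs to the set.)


S is the start symbol and does not occur in any rule body, so FOLLOW(S) = {$}.
Examining every occurrence of C in a rule body:
  S -> y C a : C is followed by terminal 'a' -> add 'a'
  S -> y C : C is at the right end -> add FOLLOW(S) = {$}
  S -> x z C c y : C is followed by terminal 'c' -> add 'c'
  S -> x C ) : C is followed by terminal ')' -> add ')'
  S -> z C : C is at the right end -> add FOLLOW(S) = {$} (already in the set)
  S -> C a : C is followed by terminal 'a' -> add 'a' (already in the set)
  C -> x z : C does not occur in the body -> contributes nothing
FOLLOW(C) = {), a, c, $}
Count: 4

4


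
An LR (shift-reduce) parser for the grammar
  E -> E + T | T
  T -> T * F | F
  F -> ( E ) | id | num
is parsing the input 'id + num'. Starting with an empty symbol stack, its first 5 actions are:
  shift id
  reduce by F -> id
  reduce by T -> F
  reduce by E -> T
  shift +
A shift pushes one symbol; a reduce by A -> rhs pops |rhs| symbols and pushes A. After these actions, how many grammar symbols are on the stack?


Tracking the symbol stack through each action:
  Action 1: shift 'id' : push -> stack = [id] (size 1)
  Action 2: reduce by F -> id : pop 1, push F -> stack = [F] (size 1)
  Action 3: reduce by T -> F : pop 1, push T -> stack = [T] (size 1)
  Action 4: reduce by E -> T : pop 1, push E -> stack = [E] (size 1)
  Action 5: shift '+' : push -> stack = [E, +] (size 2)
Final stack size: 2

2


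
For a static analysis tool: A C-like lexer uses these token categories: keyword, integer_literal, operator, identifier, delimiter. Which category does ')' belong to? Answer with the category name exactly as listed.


Token: ')'
Checking categories:
  identifier: no
  integer_literal: no
  operator: no
  keyword: no
  delimiter: YES
Category: delimiter

delimiter


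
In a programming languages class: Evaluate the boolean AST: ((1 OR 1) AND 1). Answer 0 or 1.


Step 1: Evaluate inner node
  1 OR 1 = 1
Step 2: Evaluate root node
  1 AND 1 = 1

1


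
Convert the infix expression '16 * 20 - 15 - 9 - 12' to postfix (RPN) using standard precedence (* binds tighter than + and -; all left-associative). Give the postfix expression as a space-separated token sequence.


Applying the shunting-yard algorithm:
  Operand 16 -> output
  Push '*' onto operator stack -> op-stack: [*]
  Operand 20 -> output
  See '-' (prec 1); top '*' (prec 2) >= it -> pop '*' to output
  Push '-' onto operator stack -> op-stack: [-]
  Operand 15 -> output
  See '-' (prec 1); top '-' (prec 1) >= it -> pop '-' to output
  Push '-' onto operator stack -> op-stack: [-]
  Operand 9 -> output
  See '-' (prec 1); top '-' (prec 1) >= it -> pop '-' to output
  Push '-' onto operator stack -> op-stack: [-]
  Operand 12 -> output
  End of input: pop '-' to output
Postfix result: 16 20 * 15 - 9 - 12 -

16 20 * 15 - 9 - 12 -


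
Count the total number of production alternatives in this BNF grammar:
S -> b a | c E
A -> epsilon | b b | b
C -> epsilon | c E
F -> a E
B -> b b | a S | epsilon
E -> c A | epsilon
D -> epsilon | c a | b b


Counting alternatives per rule:
  S: 2 alternative(s)
  A: 3 alternative(s)
  C: 2 alternative(s)
  F: 1 alternative(s)
  B: 3 alternative(s)
  E: 2 alternative(s)
  D: 3 alternative(s)
Sum: 2 + 3 + 2 + 1 + 3 + 2 + 3 = 16

16


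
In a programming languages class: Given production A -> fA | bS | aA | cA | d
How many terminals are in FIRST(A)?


Production: A -> fA | bS | aA | cA | d
Examining each alternative for leading terminals:
  A -> fA : first terminal = 'f'
  A -> bS : first terminal = 'b'
  A -> aA : first terminal = 'a'
  A -> cA : first terminal = 'c'
  A -> d : first terminal = 'd'
FIRST(A) = {a, b, c, d, f}
Count: 5

5


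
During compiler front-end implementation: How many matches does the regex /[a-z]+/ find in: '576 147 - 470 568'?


Pattern: /[a-z]+/ (identifiers)
Input: '576 147 - 470 568'
Scanning for matches:
Total matches: 0

0


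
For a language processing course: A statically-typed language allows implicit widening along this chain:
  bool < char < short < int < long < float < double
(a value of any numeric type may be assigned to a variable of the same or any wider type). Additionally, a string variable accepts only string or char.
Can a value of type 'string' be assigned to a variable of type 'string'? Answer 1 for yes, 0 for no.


Target variable type: string
Source value type: string
Rule: string accepts only {string, char}
  source 'string' in {string, char}? Yes
Result: 1

1


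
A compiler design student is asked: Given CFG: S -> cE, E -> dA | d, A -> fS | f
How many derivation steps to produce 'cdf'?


Grammar: S -> cE, E -> dA | d, A -> fS | f
Deriving 'cdf':
Step 1: S -> cE => cE
Step 2: E -> dA => cdA
Step 3: A -> f => cdf
Total derivation steps: 3

3


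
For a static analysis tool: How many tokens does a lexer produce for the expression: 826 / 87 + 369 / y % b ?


Scanning '826 / 87 + 369 / y % b'
Token 1: '826' -> integer_literal
Token 2: '/' -> operator
Token 3: '87' -> integer_literal
Token 4: '+' -> operator
Token 5: '369' -> integer_literal
Token 6: '/' -> operator
Token 7: 'y' -> identifier
Token 8: '%' -> operator
Token 9: 'b' -> identifier
Total tokens: 9

9


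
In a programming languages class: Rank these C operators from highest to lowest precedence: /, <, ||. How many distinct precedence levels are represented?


Looking up precedence for each operator:
  / -> precedence 6
  < -> precedence 4
  || -> precedence 1
Sorted highest to lowest: /, <, ||
Distinct precedence values: [6, 4, 1]
Number of distinct levels: 3

3


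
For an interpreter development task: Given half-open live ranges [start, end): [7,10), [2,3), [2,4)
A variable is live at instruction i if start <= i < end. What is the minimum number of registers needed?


Live ranges:
  Var0: [7, 10)
  Var1: [2, 3)
  Var2: [2, 4)
Sweep-line events (position, delta, active):
  pos=2 start -> active=1
  pos=2 start -> active=2
  pos=3 end -> active=1
  pos=4 end -> active=0
  pos=7 start -> active=1
  pos=10 end -> active=0
Maximum simultaneous active: 2
Minimum registers needed: 2

2


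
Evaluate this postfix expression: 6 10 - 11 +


Processing tokens left to right:
Push 6, Push 10
Pop 6 and 10, compute 6 - 10 = -4, push -4
Push 11
Pop -4 and 11, compute -4 + 11 = 7, push 7
Stack result: 7

7


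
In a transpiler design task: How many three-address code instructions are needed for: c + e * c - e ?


Expression: c + e * c - e
Generating three-address code (respecting * over +/- precedence):
  Instruction 1: t1 = e * c
  Instruction 2: t2 = c + t1
  Instruction 3: t3 = t2 - e
Total instructions: 3

3


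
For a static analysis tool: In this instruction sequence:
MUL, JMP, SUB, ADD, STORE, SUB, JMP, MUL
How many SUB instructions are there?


Scanning instruction sequence for SUB:
  Position 1: MUL
  Position 2: JMP
  Position 3: SUB <- MATCH
  Position 4: ADD
  Position 5: STORE
  Position 6: SUB <- MATCH
  Position 7: JMP
  Position 8: MUL
Matches at positions: [3, 6]
Total SUB count: 2

2


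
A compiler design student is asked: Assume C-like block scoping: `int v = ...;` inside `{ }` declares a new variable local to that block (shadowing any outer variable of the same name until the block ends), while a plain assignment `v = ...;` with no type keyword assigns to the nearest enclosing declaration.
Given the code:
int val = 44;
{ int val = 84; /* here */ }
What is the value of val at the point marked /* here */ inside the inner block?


Analyzing scoping rules:
Outer scope: declares val = 44
Inner block: 'int val = 84;' declares a NEW val that shadows the outer one
Inside the block the inner declaration is in scope -> 84
Result: 84

84


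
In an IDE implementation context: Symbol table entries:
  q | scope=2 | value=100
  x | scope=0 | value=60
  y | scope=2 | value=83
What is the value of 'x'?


Searching symbol table for 'x':
  q | scope=2 | value=100
  x | scope=0 | value=60 <- MATCH
  y | scope=2 | value=83
Found 'x' at scope 0 with value 60

60


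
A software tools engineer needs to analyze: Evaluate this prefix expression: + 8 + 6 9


Parsing prefix expression: + 8 + 6 9
Step 1: Innermost operation '+ 6 9'
  6 + 9 = 15
Step 2: Outer operation '+ 8 [15]'
  8 + 15 = 23

23


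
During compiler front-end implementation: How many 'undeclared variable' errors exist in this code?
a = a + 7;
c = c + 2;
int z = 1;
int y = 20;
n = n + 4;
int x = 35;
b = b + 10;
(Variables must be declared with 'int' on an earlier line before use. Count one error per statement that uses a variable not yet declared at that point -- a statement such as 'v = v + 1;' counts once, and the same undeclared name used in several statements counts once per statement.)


Scanning code line by line:
  Line 1: use 'a' -> ERROR (undeclared)
  Line 2: use 'c' -> ERROR (undeclared)
  Line 3: declare 'z' -> declared = ['z']
  Line 4: declare 'y' -> declared = ['y', 'z']
  Line 5: use 'n' -> ERROR (undeclared)
  Line 6: declare 'x' -> declared = ['x', 'y', 'z']
  Line 7: use 'b' -> ERROR (undeclared)
Total undeclared variable errors: 4

4


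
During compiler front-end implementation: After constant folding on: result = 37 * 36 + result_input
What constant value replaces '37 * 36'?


Identifying constant sub-expression:
  Original: result = 37 * 36 + result_input
  37 and 36 are both compile-time constants
  Evaluating: 37 * 36 = 1332
  After folding: result = 1332 + result_input

1332


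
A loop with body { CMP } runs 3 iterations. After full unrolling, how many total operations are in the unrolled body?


Loop body operations: CMP (1 op per iteration)
Unrolling 3 iterations:
  Iteration 1: CMP (1 ops)
  Iteration 2: CMP (1 ops)
  Iteration 3: CMP (1 ops)
Total: 3 iterations * 1 ops/iter = 3 operations

3


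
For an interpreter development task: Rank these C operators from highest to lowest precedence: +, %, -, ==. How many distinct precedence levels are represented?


Looking up precedence for each operator:
  + -> precedence 5
  % -> precedence 6
  - -> precedence 5
  == -> precedence 3
Sorted highest to lowest: %, +, -, ==
Distinct precedence values: [6, 5, 3]
Number of distinct levels: 3

3


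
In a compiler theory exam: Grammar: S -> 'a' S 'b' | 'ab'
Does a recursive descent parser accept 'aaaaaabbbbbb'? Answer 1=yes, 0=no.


Grammar accepts strings of the form a^n b^n (n >= 1)
Word: 'aaaaaabbbbbb'
Counting: 6 a's and 6 b's
Check: 6 == 6? Yes
Derivation (S -> aSb applied 5 time(s), then S -> ab): S => aSb => aaSbb => aaaSbbb => aaaaSbbbb => aaaaaSbbbbb => aaaaaabbbbbb
Accepted

1


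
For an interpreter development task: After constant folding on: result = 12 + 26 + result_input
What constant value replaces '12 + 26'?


Identifying constant sub-expression:
  Original: result = 12 + 26 + result_input
  12 and 26 are both compile-time constants
  Evaluating: 12 + 26 = 38
  After folding: result = 38 + result_input

38


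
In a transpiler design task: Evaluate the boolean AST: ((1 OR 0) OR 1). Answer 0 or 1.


Step 1: Evaluate inner node
  1 OR 0 = 1
Step 2: Evaluate root node
  1 OR 1 = 1

1


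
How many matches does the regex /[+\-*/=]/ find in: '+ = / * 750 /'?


Pattern: /[+\-*/=]/ (operators)
Input: '+ = / * 750 /'
Scanning for matches:
  Match 1: '+'
  Match 2: '='
  Match 3: '/'
  Match 4: '*'
  Match 5: '/'
Total matches: 5

5


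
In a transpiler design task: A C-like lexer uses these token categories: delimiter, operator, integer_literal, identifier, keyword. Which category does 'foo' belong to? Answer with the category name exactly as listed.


Token: 'foo'
Checking categories:
  identifier: YES
  integer_literal: no
  operator: no
  keyword: no
  delimiter: no
Category: identifier

identifier


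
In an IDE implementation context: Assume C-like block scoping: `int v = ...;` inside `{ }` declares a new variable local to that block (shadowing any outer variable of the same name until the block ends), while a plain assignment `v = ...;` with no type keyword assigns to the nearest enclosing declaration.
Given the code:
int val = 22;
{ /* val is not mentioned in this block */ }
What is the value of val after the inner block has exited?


Analyzing scoping rules:
Outer scope: declares val = 22
Inner block: val is neither redeclared nor assigned -> unchanged
After the block -> 22
Result: 22

22


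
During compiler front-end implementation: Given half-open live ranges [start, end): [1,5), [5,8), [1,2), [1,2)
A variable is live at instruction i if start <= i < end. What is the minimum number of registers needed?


Live ranges:
  Var0: [1, 5)
  Var1: [5, 8)
  Var2: [1, 2)
  Var3: [1, 2)
Sweep-line events (position, delta, active):
  pos=1 start -> active=1
  pos=1 start -> active=2
  pos=1 start -> active=3
  pos=2 end -> active=2
  pos=2 end -> active=1
  pos=5 end -> active=0
  pos=5 start -> active=1
  pos=8 end -> active=0
Maximum simultaneous active: 3
Minimum registers needed: 3

3


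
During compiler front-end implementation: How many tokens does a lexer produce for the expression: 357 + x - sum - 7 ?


Scanning '357 + x - sum - 7'
Token 1: '357' -> integer_literal
Token 2: '+' -> operator
Token 3: 'x' -> identifier
Token 4: '-' -> operator
Token 5: 'sum' -> identifier
Token 6: '-' -> operator
Token 7: '7' -> integer_literal
Total tokens: 7

7


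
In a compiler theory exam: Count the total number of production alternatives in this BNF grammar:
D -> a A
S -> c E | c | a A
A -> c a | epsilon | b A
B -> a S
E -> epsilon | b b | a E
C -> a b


Counting alternatives per rule:
  D: 1 alternative(s)
  S: 3 alternative(s)
  A: 3 alternative(s)
  B: 1 alternative(s)
  E: 3 alternative(s)
  C: 1 alternative(s)
Sum: 1 + 3 + 3 + 1 + 3 + 1 = 12

12


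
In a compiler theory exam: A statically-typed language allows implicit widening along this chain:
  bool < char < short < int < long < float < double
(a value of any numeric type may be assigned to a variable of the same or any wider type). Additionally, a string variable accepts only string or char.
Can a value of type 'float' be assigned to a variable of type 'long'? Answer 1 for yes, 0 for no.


Target variable type: long
Source value type: float
Numeric ranks: float=5, long=4
Widening allowed iff rank(source) <= rank(target): 5 <= 4? No
Result: 0

0


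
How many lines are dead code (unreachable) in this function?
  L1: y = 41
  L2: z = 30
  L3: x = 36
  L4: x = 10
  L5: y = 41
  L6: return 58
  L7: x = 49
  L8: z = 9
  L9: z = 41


Analyzing control flow:
  L1: reachable (before return)
  L2: reachable (before return)
  L3: reachable (before return)
  L4: reachable (before return)
  L5: reachable (before return)
  L6: reachable (return statement)
  L7: DEAD (after return at L6)
  L8: DEAD (after return at L6)
  L9: DEAD (after return at L6)
Return at L6, total lines = 9
Dead lines: L7 through L9
Count: 3

3


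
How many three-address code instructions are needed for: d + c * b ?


Expression: d + c * b
Generating three-address code (respecting * over +/- precedence):
  Instruction 1: t1 = c * b
  Instruction 2: t2 = d + t1
Total instructions: 2

2


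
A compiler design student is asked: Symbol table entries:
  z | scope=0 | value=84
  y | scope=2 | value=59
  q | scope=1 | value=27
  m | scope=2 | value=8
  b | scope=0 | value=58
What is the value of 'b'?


Searching symbol table for 'b':
  z | scope=0 | value=84
  y | scope=2 | value=59
  q | scope=1 | value=27
  m | scope=2 | value=8
  b | scope=0 | value=58 <- MATCH
Found 'b' at scope 0 with value 58

58


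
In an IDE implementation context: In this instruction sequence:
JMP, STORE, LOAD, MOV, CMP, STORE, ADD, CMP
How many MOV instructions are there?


Scanning instruction sequence for MOV:
  Position 1: JMP
  Position 2: STORE
  Position 3: LOAD
  Position 4: MOV <- MATCH
  Position 5: CMP
  Position 6: STORE
  Position 7: ADD
  Position 8: CMP
Matches at positions: [4]
Total MOV count: 1

1


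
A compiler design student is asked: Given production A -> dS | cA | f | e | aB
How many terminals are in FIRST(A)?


Production: A -> dS | cA | f | e | aB
Examining each alternative for leading terminals:
  A -> dS : first terminal = 'd'
  A -> cA : first terminal = 'c'
  A -> f : first terminal = 'f'
  A -> e : first terminal = 'e'
  A -> aB : first terminal = 'a'
FIRST(A) = {a, c, d, e, f}
Count: 5

5


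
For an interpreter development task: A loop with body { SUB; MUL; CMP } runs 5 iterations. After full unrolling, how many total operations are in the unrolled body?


Loop body operations: SUB, MUL, CMP (3 ops per iteration)
Unrolling 5 iterations:
  Iteration 1: SUB, MUL, CMP (3 ops)
  Iteration 2: SUB, MUL, CMP (3 ops)
  Iteration 3: SUB, MUL, CMP (3 ops)
  Iteration 4: SUB, MUL, CMP (3 ops)
  Iteration 5: SUB, MUL, CMP (3 ops)
Total: 5 iterations * 3 ops/iter = 15 operations

15


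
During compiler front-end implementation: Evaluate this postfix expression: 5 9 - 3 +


Processing tokens left to right:
Push 5, Push 9
Pop 5 and 9, compute 5 - 9 = -4, push -4
Push 3
Pop -4 and 3, compute -4 + 3 = -1, push -1
Stack result: -1

-1


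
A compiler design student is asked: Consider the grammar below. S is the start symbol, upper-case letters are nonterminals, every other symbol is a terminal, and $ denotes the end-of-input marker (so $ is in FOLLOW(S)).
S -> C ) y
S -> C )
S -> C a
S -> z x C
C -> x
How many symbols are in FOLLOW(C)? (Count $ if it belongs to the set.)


S is the start symbol and does not occur in any rule body, so FOLLOW(S) = {$}.
Examining every occurrence of C in a rule body:
  S -> C ) y : C is followed by terminal ')' -> add ')'
  S -> C ) : C is followed by terminal ')' -> add ')' (already in the set)
  S -> C a : C is followed by terminal 'a' -> add 'a'
  S -> z x C : C is at the right end -> add FOLLOW(S) = {$}
  C -> x : C does not occur in the body -> contributes nothing
FOLLOW(C) = {), a, $}
Count: 3

3


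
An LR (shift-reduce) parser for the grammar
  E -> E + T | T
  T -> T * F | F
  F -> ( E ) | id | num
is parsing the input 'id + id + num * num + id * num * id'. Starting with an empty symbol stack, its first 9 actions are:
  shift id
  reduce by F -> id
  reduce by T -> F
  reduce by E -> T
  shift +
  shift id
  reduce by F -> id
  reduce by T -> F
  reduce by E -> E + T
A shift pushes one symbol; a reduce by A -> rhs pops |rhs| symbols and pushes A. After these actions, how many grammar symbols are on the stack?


Tracking the symbol stack through each action:
  Action 1: shift 'id' : push -> stack = [id] (size 1)
  Action 2: reduce by F -> id : pop 1, push F -> stack = [F] (size 1)
  Action 3: reduce by T -> F : pop 1, push T -> stack = [T] (size 1)
  Action 4: reduce by E -> T : pop 1, push E -> stack = [E] (size 1)
  Action 5: shift '+' : push -> stack = [E, +] (size 2)
  Action 6: shift 'id' : push -> stack = [E, +, id] (size 3)
  Action 7: reduce by F -> id : pop 1, push F -> stack = [E, +, F] (size 3)
  Action 8: reduce by T -> F : pop 1, push T -> stack = [E, +, T] (size 3)
  Action 9: reduce by E -> E + T : pop 3, push E -> stack = [E] (size 1)
Final stack size: 1

1


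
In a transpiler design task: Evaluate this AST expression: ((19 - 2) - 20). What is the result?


Expression: ((19 - 2) - 20)
Evaluating step by step:
  19 - 2 = 17
  17 - 20 = -3
Result: -3

-3


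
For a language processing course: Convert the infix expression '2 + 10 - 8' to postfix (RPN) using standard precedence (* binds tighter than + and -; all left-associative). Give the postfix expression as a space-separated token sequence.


Applying the shunting-yard algorithm:
  Operand 2 -> output
  Push '+' onto operator stack -> op-stack: [+]
  Operand 10 -> output
  See '-' (prec 1); top '+' (prec 1) >= it -> pop '+' to output
  Push '-' onto operator stack -> op-stack: [-]
  Operand 8 -> output
  End of input: pop '-' to output
Postfix result: 2 10 + 8 -

2 10 + 8 -


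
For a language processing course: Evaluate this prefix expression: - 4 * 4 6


Parsing prefix expression: - 4 * 4 6
Step 1: Innermost operation '* 4 6'
  4 * 6 = 24
Step 2: Outer operation '- 4 [24]'
  4 - 24 = -20

-20


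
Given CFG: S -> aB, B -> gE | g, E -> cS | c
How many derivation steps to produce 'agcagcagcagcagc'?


Grammar: S -> aB, B -> gE | g, E -> cS | c
Deriving 'agcagcagcagcagc':
Step 1: S -> aB => aB
Step 2: B -> gE => agE
Step 3: E -> cS => agcS
Step 4: S -> aB => agcaB
Step 5: B -> gE => agcagE
Step 6: E -> cS => agcagcS
Step 7: S -> aB => agcagcaB
Step 8: B -> gE => agcagcagE
Step 9: E -> cS => agcagcagcS
Step 10: S -> aB => agcagcagcaB
Step 11: B -> gE => agcagcagcagE
Step 12: E -> cS => agcagcagcagcS
Step 13: S -> aB => agcagcagcagcaB
Step 14: B -> gE => agcagcagcagcagE
Step 15: E -> c => agcagcagcagcagc
Total derivation steps: 15

15


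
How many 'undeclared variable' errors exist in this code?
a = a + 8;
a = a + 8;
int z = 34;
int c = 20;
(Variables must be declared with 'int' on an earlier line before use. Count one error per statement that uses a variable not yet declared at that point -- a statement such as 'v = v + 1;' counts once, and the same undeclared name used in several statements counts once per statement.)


Scanning code line by line:
  Line 1: use 'a' -> ERROR (undeclared)
  Line 2: use 'a' -> ERROR (undeclared)
  Line 3: declare 'z' -> declared = ['z']
  Line 4: declare 'c' -> declared = ['c', 'z']
Total undeclared variable errors: 2

2


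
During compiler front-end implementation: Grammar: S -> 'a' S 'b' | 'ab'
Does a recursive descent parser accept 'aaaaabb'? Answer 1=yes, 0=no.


Grammar accepts strings of the form a^n b^n (n >= 1)
Word: 'aaaaabb'
Counting: 5 a's and 2 b's
Check: 5 == 2? No
Mismatch: a-count != b-count
Rejected

0


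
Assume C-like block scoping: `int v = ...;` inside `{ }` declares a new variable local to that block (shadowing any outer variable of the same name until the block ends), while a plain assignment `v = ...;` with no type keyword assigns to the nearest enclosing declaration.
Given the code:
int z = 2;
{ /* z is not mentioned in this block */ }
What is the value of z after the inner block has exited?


Analyzing scoping rules:
Outer scope: declares z = 2
Inner block: z is neither redeclared nor assigned -> unchanged
After the block -> 2
Result: 2

2


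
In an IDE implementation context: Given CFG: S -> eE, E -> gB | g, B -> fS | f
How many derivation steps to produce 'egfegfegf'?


Grammar: S -> eE, E -> gB | g, B -> fS | f
Deriving 'egfegfegf':
Step 1: S -> eE => eE
Step 2: E -> gB => egB
Step 3: B -> fS => egfS
Step 4: S -> eE => egfeE
Step 5: E -> gB => egfegB
Step 6: B -> fS => egfegfS
Step 7: S -> eE => egfegfeE
Step 8: E -> gB => egfegfegB
Step 9: B -> f => egfegfegf
Total derivation steps: 9

9


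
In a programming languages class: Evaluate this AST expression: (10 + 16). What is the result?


Expression: (10 + 16)
Evaluating step by step:
  10 + 16 = 26
Result: 26

26


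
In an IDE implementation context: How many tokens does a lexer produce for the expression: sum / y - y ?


Scanning 'sum / y - y'
Token 1: 'sum' -> identifier
Token 2: '/' -> operator
Token 3: 'y' -> identifier
Token 4: '-' -> operator
Token 5: 'y' -> identifier
Total tokens: 5

5


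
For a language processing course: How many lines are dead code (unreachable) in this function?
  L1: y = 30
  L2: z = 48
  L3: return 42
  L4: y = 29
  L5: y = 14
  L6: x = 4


Analyzing control flow:
  L1: reachable (before return)
  L2: reachable (before return)
  L3: reachable (return statement)
  L4: DEAD (after return at L3)
  L5: DEAD (after return at L3)
  L6: DEAD (after return at L3)
Return at L3, total lines = 6
Dead lines: L4 through L6
Count: 3

3


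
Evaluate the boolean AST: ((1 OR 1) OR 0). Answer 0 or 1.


Step 1: Evaluate inner node
  1 OR 1 = 1
Step 2: Evaluate root node
  1 OR 0 = 1

1


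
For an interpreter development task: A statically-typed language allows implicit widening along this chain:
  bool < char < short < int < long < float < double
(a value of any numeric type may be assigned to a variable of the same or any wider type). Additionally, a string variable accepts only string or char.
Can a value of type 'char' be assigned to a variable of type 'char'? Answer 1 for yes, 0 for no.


Target variable type: char
Source value type: char
Numeric ranks: char=1, char=1
Widening allowed iff rank(source) <= rank(target): 1 <= 1? Yes
Result: 1

1


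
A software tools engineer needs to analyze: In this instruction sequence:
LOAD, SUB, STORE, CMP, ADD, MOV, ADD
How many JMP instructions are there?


Scanning instruction sequence for JMP:
  Position 1: LOAD
  Position 2: SUB
  Position 3: STORE
  Position 4: CMP
  Position 5: ADD
  Position 6: MOV
  Position 7: ADD
Matches at positions: []
Total JMP count: 0

0


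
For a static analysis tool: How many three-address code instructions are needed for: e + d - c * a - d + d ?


Expression: e + d - c * a - d + d
Generating three-address code (respecting * over +/- precedence):
  Instruction 1: t1 = c * a
  Instruction 2: t2 = e + d
  Instruction 3: t3 = t2 - t1
  Instruction 4: t4 = t3 - d
  Instruction 5: t5 = t4 + d
Total instructions: 5

5


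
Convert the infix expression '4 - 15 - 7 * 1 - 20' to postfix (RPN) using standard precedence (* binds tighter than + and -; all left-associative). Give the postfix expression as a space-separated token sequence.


Applying the shunting-yard algorithm:
  Operand 4 -> output
  Push '-' onto operator stack -> op-stack: [-]
  Operand 15 -> output
  See '-' (prec 1); top '-' (prec 1) >= it -> pop '-' to output
  Push '-' onto operator stack -> op-stack: [-]
  Operand 7 -> output
  Push '*' onto operator stack -> op-stack: [-, *]
  Operand 1 -> output
  See '-' (prec 1); top '*' (prec 2) >= it -> pop '*' to output
  See '-' (prec 1); top '-' (prec 1) >= it -> pop '-' to output
  Push '-' onto operator stack -> op-stack: [-]
  Operand 20 -> output
  End of input: pop '-' to output
Postfix result: 4 15 - 7 1 * - 20 -

4 15 - 7 1 * - 20 -


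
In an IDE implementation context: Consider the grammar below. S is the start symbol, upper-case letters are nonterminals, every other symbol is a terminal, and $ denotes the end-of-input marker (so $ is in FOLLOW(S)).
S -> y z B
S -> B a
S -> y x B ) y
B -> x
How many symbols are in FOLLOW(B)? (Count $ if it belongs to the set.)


S is the start symbol and does not occur in any rule body, so FOLLOW(S) = {$}.
Examining every occurrence of B in a rule body:
  S -> y z B : B is at the right end -> add FOLLOW(S) = {$}
  S -> B a : B is followed by terminal 'a' -> add 'a'
  S -> y x B ) y : B is followed by terminal ')' -> add ')'
  B -> x : B does not occur in the body -> contributes nothing
FOLLOW(B) = {), a, $}
Count: 3

3


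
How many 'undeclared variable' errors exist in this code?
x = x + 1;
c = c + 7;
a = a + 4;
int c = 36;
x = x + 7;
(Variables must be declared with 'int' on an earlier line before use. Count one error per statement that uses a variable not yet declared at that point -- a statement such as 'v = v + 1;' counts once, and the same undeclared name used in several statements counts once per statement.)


Scanning code line by line:
  Line 1: use 'x' -> ERROR (undeclared)
  Line 2: use 'c' -> ERROR (undeclared)
  Line 3: use 'a' -> ERROR (undeclared)
  Line 4: declare 'c' -> declared = ['c']
  Line 5: use 'x' -> ERROR (undeclared)
Total undeclared variable errors: 4

4


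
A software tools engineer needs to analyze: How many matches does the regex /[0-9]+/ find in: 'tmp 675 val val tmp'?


Pattern: /[0-9]+/ (int literals)
Input: 'tmp 675 val val tmp'
Scanning for matches:
  Match 1: '675'
Total matches: 1

1


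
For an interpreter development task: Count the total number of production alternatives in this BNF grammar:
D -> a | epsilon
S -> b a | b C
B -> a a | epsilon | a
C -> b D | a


Counting alternatives per rule:
  D: 2 alternative(s)
  S: 2 alternative(s)
  B: 3 alternative(s)
  C: 2 alternative(s)
Sum: 2 + 2 + 3 + 2 = 9

9


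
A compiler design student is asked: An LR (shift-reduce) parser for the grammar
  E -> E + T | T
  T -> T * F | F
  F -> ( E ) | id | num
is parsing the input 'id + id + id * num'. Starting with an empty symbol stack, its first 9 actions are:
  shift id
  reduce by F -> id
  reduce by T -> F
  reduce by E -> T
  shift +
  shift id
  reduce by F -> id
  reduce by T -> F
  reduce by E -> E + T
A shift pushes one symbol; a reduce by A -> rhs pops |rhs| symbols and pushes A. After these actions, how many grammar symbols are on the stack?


Tracking the symbol stack through each action:
  Action 1: shift 'id' : push -> stack = [id] (size 1)
  Action 2: reduce by F -> id : pop 1, push F -> stack = [F] (size 1)
  Action 3: reduce by T -> F : pop 1, push T -> stack = [T] (size 1)
  Action 4: reduce by E -> T : pop 1, push E -> stack = [E] (size 1)
  Action 5: shift '+' : push -> stack = [E, +] (size 2)
  Action 6: shift 'id' : push -> stack = [E, +, id] (size 3)
  Action 7: reduce by F -> id : pop 1, push F -> stack = [E, +, F] (size 3)
  Action 8: reduce by T -> F : pop 1, push T -> stack = [E, +, T] (size 3)
  Action 9: reduce by E -> E + T : pop 3, push E -> stack = [E] (size 1)
Final stack size: 1

1


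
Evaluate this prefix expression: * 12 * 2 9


Parsing prefix expression: * 12 * 2 9
Step 1: Innermost operation '* 2 9'
  2 * 9 = 18
Step 2: Outer operation '* 12 [18]'
  12 * 18 = 216

216


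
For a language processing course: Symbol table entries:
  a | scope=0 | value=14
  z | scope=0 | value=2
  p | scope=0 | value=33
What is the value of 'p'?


Searching symbol table for 'p':
  a | scope=0 | value=14
  z | scope=0 | value=2
  p | scope=0 | value=33 <- MATCH
Found 'p' at scope 0 with value 33

33


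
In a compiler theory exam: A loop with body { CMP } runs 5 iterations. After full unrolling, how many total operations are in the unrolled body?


Loop body operations: CMP (1 op per iteration)
Unrolling 5 iterations:
  Iteration 1: CMP (1 ops)
  Iteration 2: CMP (1 ops)
  Iteration 3: CMP (1 ops)
  Iteration 4: CMP (1 ops)
  Iteration 5: CMP (1 ops)
Total: 5 iterations * 1 ops/iter = 5 operations

5


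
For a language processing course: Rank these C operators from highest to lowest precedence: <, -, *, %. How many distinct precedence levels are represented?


Looking up precedence for each operator:
  < -> precedence 4
  - -> precedence 5
  * -> precedence 6
  % -> precedence 6
Sorted highest to lowest: *, %, -, <
Distinct precedence values: [6, 5, 4]
Number of distinct levels: 3

3


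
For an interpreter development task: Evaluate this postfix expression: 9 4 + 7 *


Processing tokens left to right:
Push 9, Push 4
Pop 9 and 4, compute 9 + 4 = 13, push 13
Push 7
Pop 13 and 7, compute 13 * 7 = 91, push 91
Stack result: 91

91


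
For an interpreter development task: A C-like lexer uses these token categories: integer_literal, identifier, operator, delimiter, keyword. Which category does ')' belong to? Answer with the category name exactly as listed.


Token: ')'
Checking categories:
  identifier: no
  integer_literal: no
  operator: no
  keyword: no
  delimiter: YES
Category: delimiter

delimiter


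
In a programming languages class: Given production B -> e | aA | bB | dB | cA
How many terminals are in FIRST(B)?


Production: B -> e | aA | bB | dB | cA
Examining each alternative for leading terminals:
  B -> e : first terminal = 'e'
  B -> aA : first terminal = 'a'
  B -> bB : first terminal = 'b'
  B -> dB : first terminal = 'd'
  B -> cA : first terminal = 'c'
FIRST(B) = {a, b, c, d, e}
Count: 5

5


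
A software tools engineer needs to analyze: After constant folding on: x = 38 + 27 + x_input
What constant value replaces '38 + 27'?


Identifying constant sub-expression:
  Original: x = 38 + 27 + x_input
  38 and 27 are both compile-time constants
  Evaluating: 38 + 27 = 65
  After folding: x = 65 + x_input

65


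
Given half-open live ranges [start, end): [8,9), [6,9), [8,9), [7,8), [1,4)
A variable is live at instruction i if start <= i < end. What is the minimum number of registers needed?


Live ranges:
  Var0: [8, 9)
  Var1: [6, 9)
  Var2: [8, 9)
  Var3: [7, 8)
  Var4: [1, 4)
Sweep-line events (position, delta, active):
  pos=1 start -> active=1
  pos=4 end -> active=0
  pos=6 start -> active=1
  pos=7 start -> active=2
  pos=8 end -> active=1
  pos=8 start -> active=2
  pos=8 start -> active=3
  pos=9 end -> active=2
  pos=9 end -> active=1
  pos=9 end -> active=0
Maximum simultaneous active: 3
Minimum registers needed: 3

3


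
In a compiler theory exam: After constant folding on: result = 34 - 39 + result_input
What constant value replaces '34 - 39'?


Identifying constant sub-expression:
  Original: result = 34 - 39 + result_input
  34 and 39 are both compile-time constants
  Evaluating: 34 - 39 = -5
  After folding: result = -5 + result_input

-5
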